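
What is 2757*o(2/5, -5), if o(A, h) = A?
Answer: 5514/5 ≈ 1102.8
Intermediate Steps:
2757*o(2/5, -5) = 2757*(2/5) = 2757*(2*(⅕)) = 2757*(⅖) = 5514/5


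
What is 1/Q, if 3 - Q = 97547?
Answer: -1/97544 ≈ -1.0252e-5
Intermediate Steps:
Q = -97544 (Q = 3 - 1*97547 = 3 - 97547 = -97544)
1/Q = 1/(-97544) = -1/97544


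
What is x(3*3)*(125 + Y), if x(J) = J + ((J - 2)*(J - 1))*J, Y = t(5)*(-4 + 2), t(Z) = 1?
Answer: 63099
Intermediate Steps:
Y = -2 (Y = 1*(-4 + 2) = 1*(-2) = -2)
x(J) = J + J*(-1 + J)*(-2 + J) (x(J) = J + ((-2 + J)*(-1 + J))*J = J + ((-1 + J)*(-2 + J))*J = J + J*(-1 + J)*(-2 + J))
x(3*3)*(125 + Y) = ((3*3)*(3 + (3*3)**2 - 9*3))*(125 - 2) = (9*(3 + 9**2 - 3*9))*123 = (9*(3 + 81 - 27))*123 = (9*57)*123 = 513*123 = 63099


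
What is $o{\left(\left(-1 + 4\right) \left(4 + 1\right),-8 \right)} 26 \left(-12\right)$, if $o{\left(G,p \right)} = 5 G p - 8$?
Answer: $189696$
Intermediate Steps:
$o{\left(G,p \right)} = -8 + 5 G p$ ($o{\left(G,p \right)} = 5 G p - 8 = -8 + 5 G p$)
$o{\left(\left(-1 + 4\right) \left(4 + 1\right),-8 \right)} 26 \left(-12\right) = \left(-8 + 5 \left(-1 + 4\right) \left(4 + 1\right) \left(-8\right)\right) 26 \left(-12\right) = \left(-8 + 5 \cdot 3 \cdot 5 \left(-8\right)\right) 26 \left(-12\right) = \left(-8 + 5 \cdot 15 \left(-8\right)\right) 26 \left(-12\right) = \left(-8 - 600\right) 26 \left(-12\right) = \left(-608\right) 26 \left(-12\right) = \left(-15808\right) \left(-12\right) = 189696$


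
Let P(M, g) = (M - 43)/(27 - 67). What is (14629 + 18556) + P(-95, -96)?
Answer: 663769/20 ≈ 33188.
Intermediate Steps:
P(M, g) = 43/40 - M/40 (P(M, g) = (-43 + M)/(-40) = (-43 + M)*(-1/40) = 43/40 - M/40)
(14629 + 18556) + P(-95, -96) = (14629 + 18556) + (43/40 - 1/40*(-95)) = 33185 + (43/40 + 19/8) = 33185 + 69/20 = 663769/20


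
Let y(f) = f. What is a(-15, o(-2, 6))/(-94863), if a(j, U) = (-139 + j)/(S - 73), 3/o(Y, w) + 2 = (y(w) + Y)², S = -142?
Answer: -154/20395545 ≈ -7.5507e-6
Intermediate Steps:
o(Y, w) = 3/(-2 + (Y + w)²) (o(Y, w) = 3/(-2 + (w + Y)²) = 3/(-2 + (Y + w)²))
a(j, U) = 139/215 - j/215 (a(j, U) = (-139 + j)/(-142 - 73) = (-139 + j)/(-215) = (-139 + j)*(-1/215) = 139/215 - j/215)
a(-15, o(-2, 6))/(-94863) = (139/215 - 1/215*(-15))/(-94863) = (139/215 + 3/43)*(-1/94863) = (154/215)*(-1/94863) = -154/20395545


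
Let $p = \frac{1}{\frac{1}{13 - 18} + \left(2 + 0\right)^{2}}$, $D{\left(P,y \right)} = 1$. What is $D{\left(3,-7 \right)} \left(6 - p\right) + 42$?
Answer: $\frac{907}{19} \approx 47.737$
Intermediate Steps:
$p = \frac{5}{19}$ ($p = \frac{1}{\frac{1}{-5} + 2^{2}} = \frac{1}{- \frac{1}{5} + 4} = \frac{1}{\frac{19}{5}} = \frac{5}{19} \approx 0.26316$)
$D{\left(3,-7 \right)} \left(6 - p\right) + 42 = 1 \left(6 - \frac{5}{19}\right) + 42 = 1 \cdot \frac{109}{19} + 42 = \frac{109}{19} + 42 = \frac{907}{19}$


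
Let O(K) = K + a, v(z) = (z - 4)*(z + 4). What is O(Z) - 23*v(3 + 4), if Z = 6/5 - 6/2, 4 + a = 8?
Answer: -3784/5 ≈ -756.80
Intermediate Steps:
v(z) = (-4 + z)*(4 + z)
a = 4 (a = -4 + 8 = 4)
Z = -9/5 (Z = 6*(⅕) - 6*½ = 6/5 - 3 = -9/5 ≈ -1.8000)
O(K) = 4 + K (O(K) = K + 4 = 4 + K)
O(Z) - 23*v(3 + 4) = (4 - 9/5) - 23*(-16 + (3 + 4)²) = 11/5 - 23*(-16 + 7²) = 11/5 - 23*(-16 + 49) = 11/5 - 23*33 = 11/5 - 759 = -3784/5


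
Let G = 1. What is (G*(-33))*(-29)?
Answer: 957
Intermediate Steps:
(G*(-33))*(-29) = (1*(-33))*(-29) = -33*(-29) = 957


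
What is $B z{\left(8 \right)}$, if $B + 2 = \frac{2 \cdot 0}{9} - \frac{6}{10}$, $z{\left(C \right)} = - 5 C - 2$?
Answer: $\frac{546}{5} \approx 109.2$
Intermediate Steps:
$z{\left(C \right)} = -2 - 5 C$
$B = - \frac{13}{5}$ ($B = -2 - \left(\frac{3}{5} - \frac{2 \cdot 0}{9}\right) = -2 + \left(0 \cdot \frac{1}{9} - \frac{3}{5}\right) = -2 + \left(0 - \frac{3}{5}\right) = -2 - \frac{3}{5} = - \frac{13}{5} \approx -2.6$)
$B z{\left(8 \right)} = - \frac{13 \left(-2 - 40\right)}{5} = \left(- \frac{13}{5}\right) \left(-42\right) = \frac{546}{5}$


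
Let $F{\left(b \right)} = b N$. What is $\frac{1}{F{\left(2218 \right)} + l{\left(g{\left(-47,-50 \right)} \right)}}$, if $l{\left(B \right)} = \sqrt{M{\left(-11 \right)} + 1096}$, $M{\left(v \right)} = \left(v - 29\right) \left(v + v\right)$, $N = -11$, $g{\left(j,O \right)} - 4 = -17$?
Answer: $- \frac{12199}{297630214} - \frac{\sqrt{494}}{297630214} \approx -4.1062 \cdot 10^{-5}$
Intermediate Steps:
$g{\left(j,O \right)} = -13$ ($g{\left(j,O \right)} = 4 - 17 = -13$)
$M{\left(v \right)} = 2 v \left(-29 + v\right)$ ($M{\left(v \right)} = \left(-29 + v\right) 2 v = 2 v \left(-29 + v\right)$)
$F{\left(b \right)} = - 11 b$ ($F{\left(b \right)} = b \left(-11\right) = - 11 b$)
$l{\left(B \right)} = 2 \sqrt{494}$ ($l{\left(B \right)} = \sqrt{2 \left(-11\right) \left(-29 - 11\right) + 1096} = \sqrt{2 \left(-11\right) \left(-40\right) + 1096} = \sqrt{880 + 1096} = \sqrt{1976} = 2 \sqrt{494}$)
$\frac{1}{F{\left(2218 \right)} + l{\left(g{\left(-47,-50 \right)} \right)}} = \frac{1}{\left(-11\right) 2218 + 2 \sqrt{494}} = \frac{1}{-24398 + 2 \sqrt{494}}$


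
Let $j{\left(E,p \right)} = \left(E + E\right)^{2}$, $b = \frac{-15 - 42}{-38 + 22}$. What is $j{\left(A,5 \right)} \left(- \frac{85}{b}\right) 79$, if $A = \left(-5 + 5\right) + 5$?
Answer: $- \frac{10744000}{57} \approx -1.8849 \cdot 10^{5}$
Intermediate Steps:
$b = \frac{57}{16}$ ($b = - \frac{57}{-16} = \left(-57\right) \left(- \frac{1}{16}\right) = \frac{57}{16} \approx 3.5625$)
$A = 5$ ($A = 0 + 5 = 5$)
$j{\left(E,p \right)} = 4 E^{2}$ ($j{\left(E,p \right)} = \left(2 E\right)^{2} = 4 E^{2}$)
$j{\left(A,5 \right)} \left(- \frac{85}{b}\right) 79 = 4 \cdot 5^{2} \left(- \frac{85}{\frac{57}{16}}\right) 79 = 4 \cdot 25 \left(\left(-85\right) \frac{16}{57}\right) 79 = 100 \left(- \frac{1360}{57}\right) 79 = \left(- \frac{136000}{57}\right) 79 = - \frac{10744000}{57}$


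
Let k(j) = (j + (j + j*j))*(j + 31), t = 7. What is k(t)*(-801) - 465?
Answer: -1918059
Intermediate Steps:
k(j) = (31 + j)*(j² + 2*j) (k(j) = (j + (j + j²))*(31 + j) = (j² + 2*j)*(31 + j) = (31 + j)*(j² + 2*j))
k(t)*(-801) - 465 = (7*(62 + 7² + 33*7))*(-801) - 465 = (7*(62 + 49 + 231))*(-801) - 465 = (7*342)*(-801) - 465 = 2394*(-801) - 465 = -1917594 - 465 = -1918059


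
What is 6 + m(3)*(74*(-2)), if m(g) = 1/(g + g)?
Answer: -56/3 ≈ -18.667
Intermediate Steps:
m(g) = 1/(2*g)
6 + m(3)*(74*(-2)) = 6 + ((½)/3)*(74*(-2)) = 6 + ((½)*(⅓))*(-148) = 6 + (⅙)*(-148) = 6 - 74/3 = -56/3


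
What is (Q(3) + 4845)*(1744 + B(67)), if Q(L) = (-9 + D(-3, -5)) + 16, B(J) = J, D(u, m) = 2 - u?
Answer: 8796027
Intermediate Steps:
Q(L) = 12 (Q(L) = (-9 + (2 - 1*(-3))) + 16 = (-9 + (2 + 3)) + 16 = (-9 + 5) + 16 = -4 + 16 = 12)
(Q(3) + 4845)*(1744 + B(67)) = (12 + 4845)*(1744 + 67) = 4857*1811 = 8796027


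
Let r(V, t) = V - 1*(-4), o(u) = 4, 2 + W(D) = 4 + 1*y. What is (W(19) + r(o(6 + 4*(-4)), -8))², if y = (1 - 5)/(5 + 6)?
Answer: 11236/121 ≈ 92.859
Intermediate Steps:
y = -4/11 ≈ -0.36364
W(D) = 18/11 (W(D) = -2 + (4 + 1*(-4/11)) = -2 + (4 - 4/11) = -2 + 40/11 = 18/11)
r(V, t) = 4 + V (r(V, t) = V + 4 = 4 + V)
(W(19) + r(o(6 + 4*(-4)), -8))² = (18/11 + (4 + 4))² = (18/11 + 8)² = (106/11)² = 11236/121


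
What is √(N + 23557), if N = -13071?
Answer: 7*√214 ≈ 102.40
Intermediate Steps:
√(N + 23557) = √(-13071 + 23557) = √10486 = 7*√214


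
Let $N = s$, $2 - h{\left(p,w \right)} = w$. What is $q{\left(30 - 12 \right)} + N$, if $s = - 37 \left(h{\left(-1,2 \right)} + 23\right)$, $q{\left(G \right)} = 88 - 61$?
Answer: $-824$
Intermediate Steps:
$h{\left(p,w \right)} = 2 - w$
$q{\left(G \right)} = 27$ ($q{\left(G \right)} = 88 - 61 = 27$)
$s = -851$ ($s = - 37 \left(\left(2 - 2\right) + 23\right) = - 37 \left(0 + 23\right) = \left(-37\right) 23 = -851$)
$N = -851$
$q{\left(30 - 12 \right)} + N = 27 - 851 = -824$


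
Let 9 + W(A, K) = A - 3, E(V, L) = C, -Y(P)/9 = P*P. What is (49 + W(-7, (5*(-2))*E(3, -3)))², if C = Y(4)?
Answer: 900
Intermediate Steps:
Y(P) = -9*P² (Y(P) = -9*P*P = -9*P²)
C = -144 (C = -9*4² = -9*16 = -144)
E(V, L) = -144
W(A, K) = -12 + A (W(A, K) = -9 + (A - 3) = -9 + (-3 + A) = -12 + A)
(49 + W(-7, (5*(-2))*E(3, -3)))² = (49 + (-12 - 7))² = (49 - 19)² = 30² = 900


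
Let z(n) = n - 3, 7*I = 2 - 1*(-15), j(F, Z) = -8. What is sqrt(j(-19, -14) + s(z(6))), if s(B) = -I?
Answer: I*sqrt(511)/7 ≈ 3.2293*I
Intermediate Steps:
I = 17/7 (I = (2 - 1*(-15))/7 = (2 + 15)/7 = (1/7)*17 = 17/7 ≈ 2.4286)
z(n) = -3 + n
s(B) = -17/7 (s(B) = -1*17/7 = -17/7)
sqrt(j(-19, -14) + s(z(6))) = sqrt(-8 - 17/7) = sqrt(-73/7) = I*sqrt(511)/7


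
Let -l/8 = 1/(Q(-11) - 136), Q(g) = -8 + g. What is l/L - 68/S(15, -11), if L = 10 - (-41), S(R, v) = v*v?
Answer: -536572/956505 ≈ -0.56097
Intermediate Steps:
S(R, v) = v**2
L = 51 (L = 10 - 1*(-41) = 10 + 41 = 51)
l = 8/155 (l = -8/((-8 - 11) - 136) = -8/(-19 - 136) = -8/(-155) = -8*(-1/155) = 8/155 ≈ 0.051613)
l/L - 68/S(15, -11) = (8/155)/51 - 68/((-11)**2) = (8/155)*(1/51) - 68/121 = 8/7905 - 68*1/121 = 8/7905 - 68/121 = -536572/956505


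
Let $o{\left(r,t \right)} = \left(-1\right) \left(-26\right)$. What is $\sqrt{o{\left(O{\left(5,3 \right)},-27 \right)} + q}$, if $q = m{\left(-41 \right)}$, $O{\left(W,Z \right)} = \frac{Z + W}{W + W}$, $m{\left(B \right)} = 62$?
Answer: $2 \sqrt{22} \approx 9.3808$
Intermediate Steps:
$O{\left(W,Z \right)} = \frac{W + Z}{2 W}$
$o{\left(r,t \right)} = 26$
$q = 62$
$\sqrt{o{\left(O{\left(5,3 \right)},-27 \right)} + q} = \sqrt{26 + 62} = \sqrt{88} = 2 \sqrt{22}$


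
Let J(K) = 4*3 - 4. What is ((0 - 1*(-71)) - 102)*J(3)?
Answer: -248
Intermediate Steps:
J(K) = 8 (J(K) = 12 - 4 = 8)
((0 - 1*(-71)) - 102)*J(3) = ((0 - 1*(-71)) - 102)*8 = ((0 + 71) - 102)*8 = (71 - 102)*8 = -31*8 = -248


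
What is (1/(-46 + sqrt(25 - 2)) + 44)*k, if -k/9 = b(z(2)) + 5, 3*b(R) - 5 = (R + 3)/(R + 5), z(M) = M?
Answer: -1740870/637 + 435*sqrt(23)/14651 ≈ -2732.8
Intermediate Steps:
b(R) = 5/3 + (3 + R)/(3*(5 + R)) (b(R) = 5/3 + ((R + 3)/(R + 5))/3 = 5/3 + ((3 + R)/(5 + R))/3 = 5/3 + (3 + R)/(3*(5 + R)))
k = -435/7 (k = -9*(2*(14 + 3*2)/(3*(5 + 2)) + 5) = -9*((2/3)*(14 + 6)/7 + 5) = -9*((2/3)*(1/7)*20 + 5) = -9*(40/21 + 5) = -9*145/21 = -435/7 ≈ -62.143)
(1/(-46 + sqrt(25 - 2)) + 44)*k = (1/(-46 + sqrt(25 - 2)) + 44)*(-435/7) = (1/(-46 + sqrt(23)) + 44)*(-435/7) = (44 + 1/(-46 + sqrt(23)))*(-435/7) = -19140/7 - 435/(7*(-46 + sqrt(23)))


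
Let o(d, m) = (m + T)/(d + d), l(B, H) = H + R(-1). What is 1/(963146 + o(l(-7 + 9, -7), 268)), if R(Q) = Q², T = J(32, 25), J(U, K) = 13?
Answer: 12/11557471 ≈ 1.0383e-6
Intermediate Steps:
T = 13
l(B, H) = 1 + H (l(B, H) = H + (-1)² = H + 1 = 1 + H)
o(d, m) = (13 + m)/(2*d) (o(d, m) = (m + 13)/(d + d) = (13 + m)/((2*d)) = (13 + m)*(1/(2*d)) = (13 + m)/(2*d))
1/(963146 + o(l(-7 + 9, -7), 268)) = 1/(963146 + (13 + 268)/(2*(1 - 7))) = 1/(963146 + (½)*281/(-6)) = 1/(963146 + (½)*(-⅙)*281) = 1/(963146 - 281/12) = 1/(11557471/12) = 12/11557471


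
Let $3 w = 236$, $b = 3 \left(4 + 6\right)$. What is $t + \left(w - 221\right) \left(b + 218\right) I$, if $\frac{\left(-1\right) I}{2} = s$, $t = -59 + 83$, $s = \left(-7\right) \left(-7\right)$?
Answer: $\frac{10377880}{3} \approx 3.4593 \cdot 10^{6}$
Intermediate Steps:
$b = 30$ ($b = 3 \cdot 10 = 30$)
$w = \frac{236}{3}$ ($w = \frac{1}{3} \cdot 236 = \frac{236}{3} \approx 78.667$)
$s = 49$
$t = 24$
$I = -98$ ($I = \left(-2\right) 49 = -98$)
$t + \left(w - 221\right) \left(b + 218\right) I = 24 + \left(\frac{236}{3} - 221\right) \left(30 + 218\right) \left(-98\right) = 24 + \left(- \frac{427}{3}\right) 248 \left(-98\right) = 24 - - \frac{10377808}{3} = 24 + \frac{10377808}{3} = \frac{10377880}{3}$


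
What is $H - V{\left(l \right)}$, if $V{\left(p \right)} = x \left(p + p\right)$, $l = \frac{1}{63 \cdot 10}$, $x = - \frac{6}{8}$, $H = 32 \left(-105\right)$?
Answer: $- \frac{1411199}{420} \approx -3360.0$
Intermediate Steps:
$H = -3360$
$x = - \frac{3}{4}$ ($x = \left(-6\right) \frac{1}{8} = - \frac{3}{4} \approx -0.75$)
$l = \frac{1}{630}$ ($l = \frac{1}{63} \cdot \frac{1}{10} = \frac{1}{630} \approx 0.0015873$)
$V{\left(p \right)} = - \frac{3 p}{2}$ ($V{\left(p \right)} = - \frac{3 \left(p + p\right)}{4} = - \frac{3 \cdot 2 p}{4} = - \frac{3 p}{2}$)
$H - V{\left(l \right)} = -3360 - \left(- \frac{3}{2}\right) \frac{1}{630} = -3360 - - \frac{1}{420} = -3360 + \frac{1}{420} = - \frac{1411199}{420}$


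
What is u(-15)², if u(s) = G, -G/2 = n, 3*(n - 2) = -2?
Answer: 64/9 ≈ 7.1111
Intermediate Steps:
n = 4/3 (n = 2 + (⅓)*(-2) = 2 - ⅔ = 4/3 ≈ 1.3333)
G = -8/3 (G = -2*4/3 = -8/3 ≈ -2.6667)
u(s) = -8/3
u(-15)² = (-8/3)² = 64/9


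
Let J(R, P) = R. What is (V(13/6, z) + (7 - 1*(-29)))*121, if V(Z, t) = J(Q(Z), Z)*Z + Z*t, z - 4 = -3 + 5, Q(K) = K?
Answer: 233893/36 ≈ 6497.0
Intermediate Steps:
z = 6 (z = 4 + (-3 + 5) = 4 + 2 = 6)
V(Z, t) = Z² + Z*t (V(Z, t) = Z*Z + Z*t = Z² + Z*t)
(V(13/6, z) + (7 - 1*(-29)))*121 = ((13/6)*(13/6 + 6) + (7 - 1*(-29)))*121 = ((13*(⅙))*(13*(⅙) + 6) + (7 + 29))*121 = (13*(13/6 + 6)/6 + 36)*121 = ((13/6)*(49/6) + 36)*121 = (637/36 + 36)*121 = (1933/36)*121 = 233893/36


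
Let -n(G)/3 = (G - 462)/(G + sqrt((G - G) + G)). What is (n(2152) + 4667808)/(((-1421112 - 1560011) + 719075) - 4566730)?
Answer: -1673408323/2448116913 - 845*sqrt(538)/2634173798388 ≈ -0.68355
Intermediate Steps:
n(G) = -3*(-462 + G)/(G + sqrt(G)) (n(G) = -3*(G - 462)/(G + sqrt((G - G) + G)) = -3*(-462 + G)/(G + sqrt(0 + G)) = -3*(-462 + G)/(G + sqrt(G)))
(n(2152) + 4667808)/(((-1421112 - 1560011) + 719075) - 4566730) = (3*(462 - 1*2152)/(2152 + sqrt(2152)) + 4667808)/(((-1421112 - 1560011) + 719075) - 4566730) = (3*(462 - 2152)/(2152 + 2*sqrt(538)) + 4667808)/((-2981123 + 719075) - 4566730) = (3*(-1690)/(2152 + 2*sqrt(538)) + 4667808)/(-2262048 - 4566730) = (-5070/(2152 + 2*sqrt(538)) + 4667808)/(-6828778) = (4667808 - 5070/(2152 + 2*sqrt(538)))*(-1/6828778) = -2333904/3414389 + 2535/(3414389*(2152 + 2*sqrt(538)))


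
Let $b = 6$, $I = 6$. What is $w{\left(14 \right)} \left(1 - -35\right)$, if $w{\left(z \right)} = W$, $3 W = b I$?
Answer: $432$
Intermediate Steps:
$W = 12$ ($W = \frac{6 \cdot 6}{3} = \frac{1}{3} \cdot 36 = 12$)
$w{\left(z \right)} = 12$
$w{\left(14 \right)} \left(1 - -35\right) = 12 \left(1 - -35\right) = 12 \left(1 + 35\right) = 12 \cdot 36 = 432$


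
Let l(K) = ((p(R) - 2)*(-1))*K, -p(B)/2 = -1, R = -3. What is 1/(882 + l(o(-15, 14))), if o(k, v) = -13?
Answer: 1/882 ≈ 0.0011338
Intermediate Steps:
p(B) = 2 (p(B) = -2*(-1) = 2)
l(K) = 0 (l(K) = ((2 - 2)*(-1))*K = (0*(-1))*K = 0*K = 0)
1/(882 + l(o(-15, 14))) = 1/(882 + 0) = 1/882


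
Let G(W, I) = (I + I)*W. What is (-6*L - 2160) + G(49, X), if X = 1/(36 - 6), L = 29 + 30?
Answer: -37661/15 ≈ -2510.7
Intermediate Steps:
L = 59
X = 1/30 ≈ 0.033333
G(W, I) = 2*I*W (G(W, I) = (2*I)*W = 2*I*W)
(-6*L - 2160) + G(49, X) = (-6*59 - 2160) + 2*(1/30)*49 = (-354 - 2160) + 49/15 = -2514 + 49/15 = -37661/15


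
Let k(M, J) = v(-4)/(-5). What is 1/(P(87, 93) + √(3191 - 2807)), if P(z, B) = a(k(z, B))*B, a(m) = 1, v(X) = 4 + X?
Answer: 31/2755 - 8*√6/8265 ≈ 0.0088813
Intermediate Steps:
k(M, J) = 0 (k(M, J) = (4 - 4)/(-5) = 0*(-⅕) = 0)
P(z, B) = B (P(z, B) = 1*B = B)
1/(P(87, 93) + √(3191 - 2807)) = 1/(93 + √(3191 - 2807)) = 1/(93 + √384) = 1/(93 + 8*√6)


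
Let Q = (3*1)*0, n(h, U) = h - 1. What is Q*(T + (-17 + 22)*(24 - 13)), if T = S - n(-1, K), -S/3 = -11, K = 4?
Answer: 0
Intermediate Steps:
n(h, U) = -1 + h
S = 33 (S = -3*(-11) = 33)
Q = 0 (Q = 3*0 = 0)
T = 35 (T = 33 - (-1 - 1) = 33 - 1*(-2) = 33 + 2 = 35)
Q*(T + (-17 + 22)*(24 - 13)) = 0*(35 + (-17 + 22)*(24 - 13)) = 0*(35 + 5*11) = 0*(35 + 55) = 0*90 = 0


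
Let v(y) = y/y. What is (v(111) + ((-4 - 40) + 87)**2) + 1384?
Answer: 3234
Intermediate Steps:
v(y) = 1
(v(111) + ((-4 - 40) + 87)**2) + 1384 = (1 + ((-4 - 40) + 87)**2) + 1384 = (1 + (-44 + 87)**2) + 1384 = (1 + 43**2) + 1384 = (1 + 1849) + 1384 = 1850 + 1384 = 3234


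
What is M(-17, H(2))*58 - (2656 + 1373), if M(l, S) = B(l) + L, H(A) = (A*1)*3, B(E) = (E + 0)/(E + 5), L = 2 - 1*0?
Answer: -22985/6 ≈ -3830.8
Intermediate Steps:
L = 2 (L = 2 + 0 = 2)
B(E) = E/(5 + E)
H(A) = 3*A (H(A) = A*3 = 3*A)
M(l, S) = 2 + l/(5 + l) (M(l, S) = l/(5 + l) + 2 = 2 + l/(5 + l))
M(-17, H(2))*58 - (2656 + 1373) = ((10 + 3*(-17))/(5 - 17))*58 - (2656 + 1373) = ((10 - 51)/(-12))*58 - 1*4029 = -1/12*(-41)*58 - 4029 = (41/12)*58 - 4029 = 1189/6 - 4029 = -22985/6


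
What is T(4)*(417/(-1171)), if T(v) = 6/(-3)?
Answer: 834/1171 ≈ 0.71221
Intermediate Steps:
T(v) = -2 (T(v) = 6*(-1/3) = -2)
T(4)*(417/(-1171)) = -834/(-1171) = -834*(-1)/1171 = -2*(-417/1171) = 834/1171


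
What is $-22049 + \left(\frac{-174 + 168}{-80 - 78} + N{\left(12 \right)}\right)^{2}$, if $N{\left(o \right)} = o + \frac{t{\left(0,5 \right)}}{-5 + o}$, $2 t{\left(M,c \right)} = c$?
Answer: $- \frac{26783193883}{1223236} \approx -21895.0$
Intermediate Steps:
$t{\left(M,c \right)} = \frac{c}{2}$
$N{\left(o \right)} = o + \frac{5}{2 \left(-5 + o\right)}$ ($N{\left(o \right)} = o + \frac{\frac{1}{2} \cdot 5}{-5 + o} = o + \frac{1}{-5 + o} \frac{5}{2} = o + \frac{5}{2 \left(-5 + o\right)}$)
$-22049 + \left(\frac{-174 + 168}{-80 - 78} + N{\left(12 \right)}\right)^{2} = -22049 + \left(\frac{-174 + 168}{-80 - 78} + \frac{\frac{5}{2} + 12^{2} - 60}{-5 + 12}\right)^{2} = -22049 + \left(- \frac{6}{-158} + \frac{\frac{5}{2} + 144 - 60}{7}\right)^{2} = -22049 + \left(\left(-6\right) \left(- \frac{1}{158}\right) + \frac{1}{7} \cdot \frac{173}{2}\right)^{2} = -22049 + \left(\frac{3}{79} + \frac{173}{14}\right)^{2} = -22049 + \left(\frac{13709}{1106}\right)^{2} = -22049 + \frac{187936681}{1223236} = - \frac{26783193883}{1223236}$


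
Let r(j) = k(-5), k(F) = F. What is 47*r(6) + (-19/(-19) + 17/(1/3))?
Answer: -183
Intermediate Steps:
r(j) = -5
47*r(6) + (-19/(-19) + 17/(1/3)) = 47*(-5) + (-19/(-19) + 17/(1/3)) = -235 + (-19*(-1/19) + 17/(⅓)) = -235 + (1 + 17*3) = -235 + (1 + 51) = -235 + 52 = -183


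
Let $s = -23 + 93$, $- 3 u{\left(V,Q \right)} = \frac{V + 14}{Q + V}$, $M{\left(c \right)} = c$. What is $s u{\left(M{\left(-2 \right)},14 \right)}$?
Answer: $- \frac{70}{3} \approx -23.333$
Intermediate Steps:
$u{\left(V,Q \right)} = - \frac{14 + V}{3 \left(Q + V\right)}$ ($u{\left(V,Q \right)} = - \frac{\left(V + 14\right) \frac{1}{Q + V}}{3} = - \frac{\left(14 + V\right) \frac{1}{Q + V}}{3} = - \frac{\frac{1}{Q + V} \left(14 + V\right)}{3} = - \frac{14 + V}{3 \left(Q + V\right)}$)
$s = 70$
$s u{\left(M{\left(-2 \right)},14 \right)} = 70 \frac{-14 - -2}{3 \left(14 - 2\right)} = 70 \frac{-14 + 2}{3 \cdot 12} = 70 \cdot \frac{1}{3} \cdot \frac{1}{12} \left(-12\right) = 70 \left(- \frac{1}{3}\right) = - \frac{70}{3}$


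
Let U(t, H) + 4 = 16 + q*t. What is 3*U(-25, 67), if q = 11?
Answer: -789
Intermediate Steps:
U(t, H) = 12 + 11*t (U(t, H) = -4 + (16 + 11*t) = 12 + 11*t)
3*U(-25, 67) = 3*(12 + 11*(-25)) = 3*(12 - 275) = 3*(-263) = -789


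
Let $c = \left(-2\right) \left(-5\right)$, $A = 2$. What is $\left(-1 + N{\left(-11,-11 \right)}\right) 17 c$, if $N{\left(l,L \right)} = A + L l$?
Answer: $20740$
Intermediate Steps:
$c = 10$
$N{\left(l,L \right)} = 2 + L l$
$\left(-1 + N{\left(-11,-11 \right)}\right) 17 c = \left(-1 + \left(2 - -121\right)\right) 17 \cdot 10 = \left(-1 + \left(2 + 121\right)\right) 170 = \left(-1 + 123\right) 170 = 122 \cdot 170 = 20740$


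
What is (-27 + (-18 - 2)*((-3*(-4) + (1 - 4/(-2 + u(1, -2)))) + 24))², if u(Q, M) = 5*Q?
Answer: 4932841/9 ≈ 5.4809e+5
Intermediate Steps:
(-27 + (-18 - 2)*((-3*(-4) + (1 - 4/(-2 + u(1, -2)))) + 24))² = (-27 + (-18 - 2)*((-3*(-4) + (1 - 4/(-2 + 5*1))) + 24))² = (-27 - 20*((12 + (1 - 4/(-2 + 5))) + 24))² = (-27 - 20*((12 + (1 - 4/3)) + 24))² = (-27 - 20*((12 - ⅓) + 24))² = (-27 - 20*(35/3 + 24))² = (-27 - 20*107/3)² = (-27 - 2140/3)² = (-2221/3)² = 4932841/9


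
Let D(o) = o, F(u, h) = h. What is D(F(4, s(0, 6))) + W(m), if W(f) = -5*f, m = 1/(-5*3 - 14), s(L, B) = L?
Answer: 5/29 ≈ 0.17241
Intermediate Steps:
m = -1/29 (m = 1/(-15 - 14) = 1/(-29) = -1/29 ≈ -0.034483)
D(F(4, s(0, 6))) + W(m) = 0 - 5*(-1/29) = 0 + 5/29 = 5/29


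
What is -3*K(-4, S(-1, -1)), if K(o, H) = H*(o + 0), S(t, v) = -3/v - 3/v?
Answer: 72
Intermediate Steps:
S(t, v) = -6/v
K(o, H) = H*o
-3*K(-4, S(-1, -1)) = -3*(-6/(-1))*(-4) = -3*(-6*(-1))*(-4) = -18*(-4) = -3*(-24) = 72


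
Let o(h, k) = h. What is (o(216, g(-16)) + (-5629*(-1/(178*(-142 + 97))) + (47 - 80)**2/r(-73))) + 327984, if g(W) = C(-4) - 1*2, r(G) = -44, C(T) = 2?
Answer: 5257356247/16020 ≈ 3.2817e+5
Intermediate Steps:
g(W) = 0 (g(W) = 2 - 1*2 = 2 - 2 = 0)
(o(216, g(-16)) + (-5629*(-1/(178*(-142 + 97))) + (47 - 80)**2/r(-73))) + 327984 = (216 + (-5629*(-1/(178*(-142 + 97))) + (47 - 80)**2/(-44))) + 327984 = (216 + (-5629/((-45*(-178))) + (-33)**2*(-1/44))) + 327984 = (216 + (-5629/8010 + 1089*(-1/44))) + 327984 = (216 + (-5629*1/8010 - 99/4)) + 327984 = (216 + (-5629/8010 - 99/4)) + 327984 = (216 - 407753/16020) + 327984 = 3052567/16020 + 327984 = 5257356247/16020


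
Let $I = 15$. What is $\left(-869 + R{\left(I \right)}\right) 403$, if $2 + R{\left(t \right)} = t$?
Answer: $-344968$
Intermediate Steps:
$R{\left(t \right)} = -2 + t$
$\left(-869 + R{\left(I \right)}\right) 403 = \left(-869 + \left(-2 + 15\right)\right) 403 = \left(-869 + 13\right) 403 = \left(-856\right) 403 = -344968$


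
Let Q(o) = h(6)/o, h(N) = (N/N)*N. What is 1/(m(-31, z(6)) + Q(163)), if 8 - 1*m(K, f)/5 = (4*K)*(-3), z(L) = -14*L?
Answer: -163/296654 ≈ -0.00054946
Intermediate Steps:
m(K, f) = 40 + 60*K (m(K, f) = 40 - 5*4*K*(-3) = 40 - (-60)*K = 40 + 60*K)
h(N) = N (h(N) = 1*N = N)
Q(o) = 6/o
1/(m(-31, z(6)) + Q(163)) = 1/((40 + 60*(-31)) + 6/163) = 1/((40 - 1860) + 6*(1/163)) = 1/(-1820 + 6/163) = 1/(-296654/163) = -163/296654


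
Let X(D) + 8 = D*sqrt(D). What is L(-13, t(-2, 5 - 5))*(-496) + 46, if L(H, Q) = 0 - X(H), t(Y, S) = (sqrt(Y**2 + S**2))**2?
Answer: -3922 - 6448*I*sqrt(13) ≈ -3922.0 - 23249.0*I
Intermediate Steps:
X(D) = -8 + D**(3/2) (X(D) = -8 + D*sqrt(D) = -8 + D**(3/2))
t(Y, S) = S**2 + Y**2 (t(Y, S) = (sqrt(S**2 + Y**2))**2 = S**2 + Y**2)
L(H, Q) = 8 - H**(3/2) (L(H, Q) = 0 - (-8 + H**(3/2)) = 0 + (8 - H**(3/2)) = 8 - H**(3/2))
L(-13, t(-2, 5 - 5))*(-496) + 46 = (8 - (-13)**(3/2))*(-496) + 46 = (8 - (-13)*I*sqrt(13))*(-496) + 46 = (8 + 13*I*sqrt(13))*(-496) + 46 = (-3968 - 6448*I*sqrt(13)) + 46 = -3922 - 6448*I*sqrt(13)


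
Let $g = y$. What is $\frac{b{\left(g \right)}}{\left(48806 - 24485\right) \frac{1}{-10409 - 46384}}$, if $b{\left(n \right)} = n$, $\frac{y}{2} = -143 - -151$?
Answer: $- \frac{27536}{737} \approx -37.362$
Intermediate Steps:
$y = 16$ ($y = 2 \left(-143 - -151\right) = 2 \left(-143 + 151\right) = 2 \cdot 8 = 16$)
$g = 16$
$\frac{b{\left(g \right)}}{\left(48806 - 24485\right) \frac{1}{-10409 - 46384}} = \frac{16}{\left(48806 - 24485\right) \frac{1}{-10409 - 46384}} = \frac{16}{24321 \frac{1}{-56793}} = \frac{16}{24321 \left(- \frac{1}{56793}\right)} = \frac{16}{- \frac{737}{1721}} = 16 \left(- \frac{1721}{737}\right) = - \frac{27536}{737}$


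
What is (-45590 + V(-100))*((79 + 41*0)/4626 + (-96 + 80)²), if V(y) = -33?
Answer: -54032915705/4626 ≈ -1.1680e+7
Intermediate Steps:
(-45590 + V(-100))*((79 + 41*0)/4626 + (-96 + 80)²) = (-45590 - 33)*((79 + 41*0)/4626 + (-96 + 80)²) = -45623*((79 + 0)*(1/4626) + (-16)²) = -45623*(79*(1/4626) + 256) = -45623*(79/4626 + 256) = -45623*1184335/4626 = -54032915705/4626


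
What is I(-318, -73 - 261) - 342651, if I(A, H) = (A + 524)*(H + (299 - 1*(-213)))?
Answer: -305983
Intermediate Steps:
I(A, H) = (512 + H)*(524 + A) (I(A, H) = (524 + A)*(H + (299 + 213)) = (524 + A)*(H + 512) = (524 + A)*(512 + H) = (512 + H)*(524 + A))
I(-318, -73 - 261) - 342651 = (268288 + 512*(-318) + 524*(-73 - 261) - 318*(-73 - 261)) - 342651 = (268288 - 162816 + 524*(-334) - 318*(-334)) - 342651 = (268288 - 162816 - 175016 + 106212) - 342651 = 36668 - 342651 = -305983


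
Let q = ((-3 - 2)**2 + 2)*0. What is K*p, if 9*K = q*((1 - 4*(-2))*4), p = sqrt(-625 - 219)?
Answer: 0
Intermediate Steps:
q = 0 (q = ((-5)**2 + 2)*0 = (25 + 2)*0 = 27*0 = 0)
p = 2*I*sqrt(211) (p = sqrt(-844) = 2*I*sqrt(211) ≈ 29.052*I)
K = 0 (K = (0*((1 - 4*(-2))*4))/9 = (0*((1 + 8)*4))/9 = (0*(9*4))/9 = (0*36)/9 = (1/9)*0 = 0)
K*p = 0*(2*I*sqrt(211)) = 0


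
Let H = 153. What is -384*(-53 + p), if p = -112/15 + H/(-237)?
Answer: 9269504/395 ≈ 23467.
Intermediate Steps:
p = -9613/1185 (p = -112/15 + 153/(-237) = -112*1/15 + 153*(-1/237) = -112/15 - 51/79 = -9613/1185 ≈ -8.1122)
-384*(-53 + p) = -384*(-53 - 9613/1185) = -384*(-72418/1185) = 9269504/395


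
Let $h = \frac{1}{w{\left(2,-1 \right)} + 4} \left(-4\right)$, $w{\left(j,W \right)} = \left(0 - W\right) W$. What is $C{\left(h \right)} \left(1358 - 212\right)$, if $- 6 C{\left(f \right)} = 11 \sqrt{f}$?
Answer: $- \frac{4202 i \sqrt{3}}{3} \approx - 2426.0 i$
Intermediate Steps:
$w{\left(j,W \right)} = - W^{2}$ ($w{\left(j,W \right)} = - W W = - W^{2}$)
$h = - \frac{4}{3}$ ($h = \frac{1}{- \left(-1\right)^{2} + 4} \left(-4\right) = \frac{1}{\left(-1\right) 1 + 4} \left(-4\right) = \frac{1}{-1 + 4} \left(-4\right) = \frac{1}{3} \left(-4\right) = - \frac{4}{3} \approx -1.3333$)
$C{\left(f \right)} = - \frac{11 \sqrt{f}}{6}$
$C{\left(h \right)} \left(1358 - 212\right) = - \frac{11 \sqrt{- \frac{4}{3}}}{6} \left(1358 - 212\right) = - \frac{11 \frac{2 i \sqrt{3}}{3}}{6} \cdot 1146 = - \frac{11 i \sqrt{3}}{9} \cdot 1146 = - \frac{4202 i \sqrt{3}}{3}$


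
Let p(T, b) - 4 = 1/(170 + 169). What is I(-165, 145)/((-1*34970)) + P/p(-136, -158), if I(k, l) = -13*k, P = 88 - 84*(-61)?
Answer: 950530203/730066 ≈ 1302.0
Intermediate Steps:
P = 5212 (P = 88 + 5124 = 5212)
p(T, b) = 1357/339 (p(T, b) = 4 + 1/(170 + 169) = 4 + 1/339 = 1357/339)
I(-165, 145)/((-1*34970)) + P/p(-136, -158) = (-13*(-165))/((-1*34970)) + 5212/(1357/339) = 2145/(-34970) + 5212*(339/1357) = 2145*(-1/34970) + 1766868/1357 = -33/538 + 1766868/1357 = 950530203/730066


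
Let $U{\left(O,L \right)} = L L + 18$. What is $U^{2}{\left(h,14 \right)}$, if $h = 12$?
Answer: $45796$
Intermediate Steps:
$U{\left(O,L \right)} = 18 + L^{2}$ ($U{\left(O,L \right)} = L^{2} + 18 = 18 + L^{2}$)
$U^{2}{\left(h,14 \right)} = \left(18 + 14^{2}\right)^{2} = \left(18 + 196\right)^{2} = 214^{2} = 45796$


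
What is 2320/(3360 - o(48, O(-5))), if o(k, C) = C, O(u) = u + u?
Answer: 232/337 ≈ 0.68843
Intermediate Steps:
O(u) = 2*u
2320/(3360 - o(48, O(-5))) = 2320/(3360 - 2*(-5)) = 2320/(3360 - 1*(-10)) = 2320/(3360 + 10) = 2320/3370 = 2320*(1/3370) = 232/337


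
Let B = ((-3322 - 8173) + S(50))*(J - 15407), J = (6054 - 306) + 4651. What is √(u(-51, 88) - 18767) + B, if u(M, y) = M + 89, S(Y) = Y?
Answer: 57316560 + 3*I*√2081 ≈ 5.7317e+7 + 136.85*I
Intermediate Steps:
u(M, y) = 89 + M
J = 10399 (J = 5748 + 4651 = 10399)
B = 57316560 (B = ((-3322 - 8173) + 50)*(10399 - 15407) = (-11495 + 50)*(-5008) = -11445*(-5008) = 57316560)
√(u(-51, 88) - 18767) + B = √((89 - 51) - 18767) + 57316560 = √(38 - 18767) + 57316560 = √(-18729) + 57316560 = 3*I*√2081 + 57316560 = 57316560 + 3*I*√2081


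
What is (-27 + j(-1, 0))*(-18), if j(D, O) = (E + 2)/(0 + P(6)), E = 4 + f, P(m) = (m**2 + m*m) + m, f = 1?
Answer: 6297/13 ≈ 484.38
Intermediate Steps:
P(m) = m + 2*m**2 (P(m) = (m**2 + m**2) + m = 2*m**2 + m = m + 2*m**2)
E = 5 (E = 4 + 1 = 5)
j(D, O) = 7/78 (j(D, O) = (5 + 2)/(0 + 6*(1 + 2*6)) = 7/(0 + 6*(1 + 12)) = 7/(0 + 6*13) = 7/(0 + 78) = 7/78)
(-27 + j(-1, 0))*(-18) = (-27 + 7/78)*(-18) = -2099/78*(-18) = 6297/13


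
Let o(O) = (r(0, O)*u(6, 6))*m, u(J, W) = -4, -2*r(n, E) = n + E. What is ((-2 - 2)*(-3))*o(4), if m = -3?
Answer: -288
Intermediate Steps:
r(n, E) = -E/2 - n/2 (r(n, E) = -(n + E)/2 = -(E + n)/2 = -E/2 - n/2)
o(O) = -6*O (o(O) = ((-O/2 - ½*0)*(-4))*(-3) = ((-O/2 + 0)*(-4))*(-3) = (-O/2*(-4))*(-3) = (2*O)*(-3) = -6*O)
((-2 - 2)*(-3))*o(4) = ((-2 - 2)*(-3))*(-6*4) = -4*(-3)*(-24) = 12*(-24) = -288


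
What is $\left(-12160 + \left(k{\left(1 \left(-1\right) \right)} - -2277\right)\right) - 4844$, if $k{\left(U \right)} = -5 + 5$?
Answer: $-14727$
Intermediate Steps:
$k{\left(U \right)} = 0$
$\left(-12160 + \left(k{\left(1 \left(-1\right) \right)} - -2277\right)\right) - 4844 = \left(-12160 + \left(0 - -2277\right)\right) - 4844 = \left(-12160 + \left(0 + 2277\right)\right) - 4844 = \left(-12160 + 2277\right) - 4844 = -9883 - 4844 = -14727$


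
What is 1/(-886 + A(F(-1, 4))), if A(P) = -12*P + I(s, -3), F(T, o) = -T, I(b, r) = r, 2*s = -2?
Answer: -1/901 ≈ -0.0011099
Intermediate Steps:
s = -1 (s = (1/2)*(-2) = -1)
A(P) = -3 - 12*P (A(P) = -12*P - 3 = -3 - 12*P)
1/(-886 + A(F(-1, 4))) = 1/(-886 + (-3 - (-12)*(-1))) = 1/(-886 + (-3 - 12*1)) = 1/(-886 + (-3 - 12)) = 1/(-886 - 15) = 1/(-901) = -1/901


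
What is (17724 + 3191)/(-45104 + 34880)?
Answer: -20915/10224 ≈ -2.0457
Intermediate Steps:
(17724 + 3191)/(-45104 + 34880) = 20915/(-10224) = 20915*(-1/10224) = -20915/10224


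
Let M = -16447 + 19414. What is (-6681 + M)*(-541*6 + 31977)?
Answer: -106706934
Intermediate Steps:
M = 2967
(-6681 + M)*(-541*6 + 31977) = (-6681 + 2967)*(-541*6 + 31977) = -3714*(-3246 + 31977) = -3714*28731 = -106706934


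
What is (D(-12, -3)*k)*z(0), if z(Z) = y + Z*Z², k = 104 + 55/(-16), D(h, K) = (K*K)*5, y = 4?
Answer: 72405/4 ≈ 18101.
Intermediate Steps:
D(h, K) = 5*K² (D(h, K) = K²*5 = 5*K²)
k = 1609/16 (k = 104 + 55*(-1/16) = 104 - 55/16 = 1609/16 ≈ 100.56)
z(Z) = 4 + Z³ (z(Z) = 4 + Z*Z² = 4 + Z³)
(D(-12, -3)*k)*z(0) = ((5*(-3)²)*(1609/16))*(4 + 0³) = ((5*9)*(1609/16))*(4 + 0) = (45*(1609/16))*4 = (72405/16)*4 = 72405/4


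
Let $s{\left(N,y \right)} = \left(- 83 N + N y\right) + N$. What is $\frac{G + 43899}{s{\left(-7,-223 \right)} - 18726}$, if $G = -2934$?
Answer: $- \frac{40965}{16591} \approx -2.4691$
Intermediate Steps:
$s{\left(N,y \right)} = - 82 N + N y$
$\frac{G + 43899}{s{\left(-7,-223 \right)} - 18726} = \frac{-2934 + 43899}{- 7 \left(-82 - 223\right) - 18726} = \frac{40965}{\left(-7\right) \left(-305\right) - 18726} = \frac{40965}{2135 - 18726} = \frac{40965}{-16591} = 40965 \left(- \frac{1}{16591}\right) = - \frac{40965}{16591}$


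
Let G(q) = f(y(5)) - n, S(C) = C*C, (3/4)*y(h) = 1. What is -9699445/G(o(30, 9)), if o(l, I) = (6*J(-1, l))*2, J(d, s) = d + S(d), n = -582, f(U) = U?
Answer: -831381/50 ≈ -16628.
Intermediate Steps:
y(h) = 4/3 (y(h) = (4/3)*1 = 4/3)
S(C) = C**2
J(d, s) = d + d**2
o(l, I) = 0 (o(l, I) = (6*(-(1 - 1)))*2 = (6*(-1*0))*2 = (6*0)*2 = 0*2 = 0)
G(q) = 1750/3 (G(q) = 4/3 - 1*(-582) = 4/3 + 582 = 1750/3)
-9699445/G(o(30, 9)) = -9699445/1750/3 = -9699445*3/1750 = -831381/50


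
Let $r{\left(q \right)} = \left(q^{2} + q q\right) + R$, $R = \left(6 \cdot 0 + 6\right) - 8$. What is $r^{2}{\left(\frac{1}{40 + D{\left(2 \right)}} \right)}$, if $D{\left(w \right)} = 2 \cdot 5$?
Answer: $\frac{6245001}{1562500} \approx 3.9968$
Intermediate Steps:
$D{\left(w \right)} = 10$
$R = -2$ ($R = \left(0 + 6\right) - 8 = 6 - 8 = -2$)
$r{\left(q \right)} = -2 + 2 q^{2}$ ($r{\left(q \right)} = \left(q^{2} + q q\right) - 2 = \left(q^{2} + q^{2}\right) - 2 = 2 q^{2} - 2 = -2 + 2 q^{2}$)
$r^{2}{\left(\frac{1}{40 + D{\left(2 \right)}} \right)} = \left(-2 + 2 \left(\frac{1}{40 + 10}\right)^{2}\right)^{2} = \left(-2 + 2 \left(\frac{1}{50}\right)^{2}\right)^{2} = \left(-2 + \frac{2}{2500}\right)^{2} = \left(-2 + 2 \cdot \frac{1}{2500}\right)^{2} = \left(-2 + \frac{1}{1250}\right)^{2} = \left(- \frac{2499}{1250}\right)^{2} = \frac{6245001}{1562500}$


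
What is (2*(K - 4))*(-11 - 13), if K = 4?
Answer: 0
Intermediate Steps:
(2*(K - 4))*(-11 - 13) = (2*(4 - 4))*(-11 - 13) = (2*0)*(-24) = 0*(-24) = 0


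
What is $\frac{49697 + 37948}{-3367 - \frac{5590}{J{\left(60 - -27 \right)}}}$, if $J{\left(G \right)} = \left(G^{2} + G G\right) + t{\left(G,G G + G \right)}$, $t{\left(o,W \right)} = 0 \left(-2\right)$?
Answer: $- \frac{663385005}{25487618} \approx -26.028$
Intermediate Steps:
$t{\left(o,W \right)} = 0$
$J{\left(G \right)} = 2 G^{2}$ ($J{\left(G \right)} = \left(G^{2} + G G\right) + 0 = \left(G^{2} + G^{2}\right) + 0 = 2 G^{2} + 0 = 2 G^{2}$)
$\frac{49697 + 37948}{-3367 - \frac{5590}{J{\left(60 - -27 \right)}}} = \frac{49697 + 37948}{-3367 - \frac{5590}{2 \left(60 - -27\right)^{2}}} = \frac{87645}{-3367 - \frac{5590}{2 \left(60 + 27\right)^{2}}} = \frac{87645}{-3367 - \frac{5590}{2 \cdot 87^{2}}} = \frac{87645}{-3367 - \frac{5590}{2 \cdot 7569}} = \frac{87645}{-3367 - \frac{5590}{15138}} = \frac{87645}{-3367 - \frac{2795}{7569}} = \frac{87645}{- \frac{25487618}{7569}} = 87645 \left(- \frac{7569}{25487618}\right) = - \frac{663385005}{25487618}$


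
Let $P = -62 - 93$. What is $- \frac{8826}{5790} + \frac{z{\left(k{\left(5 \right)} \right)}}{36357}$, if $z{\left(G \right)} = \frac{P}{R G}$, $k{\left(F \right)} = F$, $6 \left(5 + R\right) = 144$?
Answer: $- \frac{1016171708}{666605595} \approx -1.5244$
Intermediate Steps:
$R = 19$ ($R = -5 + \frac{1}{6} \cdot 144 = -5 + 24 = 19$)
$P = -155$
$z{\left(G \right)} = - \frac{155}{19 G}$
$- \frac{8826}{5790} + \frac{z{\left(k{\left(5 \right)} \right)}}{36357} = - \frac{8826}{5790} + \frac{\left(- \frac{155}{19}\right) \frac{1}{5}}{36357} = \left(-8826\right) \frac{1}{5790} + \left(- \frac{155}{19}\right) \frac{1}{5} \cdot \frac{1}{36357} = - \frac{1471}{965} - \frac{31}{690783} = - \frac{1016171708}{666605595}$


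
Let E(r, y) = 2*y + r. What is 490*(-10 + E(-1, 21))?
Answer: 15190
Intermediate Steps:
E(r, y) = r + 2*y
490*(-10 + E(-1, 21)) = 490*(-10 + (-1 + 2*21)) = 490*(-10 + (-1 + 42)) = 490*(-10 + 41) = 490*31 = 15190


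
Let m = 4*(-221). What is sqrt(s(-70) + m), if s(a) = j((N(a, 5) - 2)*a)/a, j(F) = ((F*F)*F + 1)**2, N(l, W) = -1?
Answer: I*sqrt(6003629770871670)/70 ≈ 1.1069e+6*I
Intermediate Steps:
m = -884
j(F) = (1 + F**3)**2 (j(F) = (F**2*F + 1)**2 = (F**3 + 1)**2 = (1 + F**3)**2)
s(a) = (1 - 27*a**3)**2/a (s(a) = (1 + ((-1 - 2)*a)**3)**2/a = (1 + (-3*a)**3)**2/a = (1 - 27*a**3)**2/a)
sqrt(s(-70) + m) = sqrt((-1 + 27*(-70)**3)**2/(-70) - 884) = sqrt(-(-1 + 27*(-343000))**2/70 - 884) = sqrt(-(-1 - 9261000)**2/70 - 884) = sqrt(-1/70*(-9261001)**2 - 884) = sqrt(-1/70*85766139522001 - 884) = sqrt(-85766139522001/70 - 884) = sqrt(-85766139583881/70) = I*sqrt(6003629770871670)/70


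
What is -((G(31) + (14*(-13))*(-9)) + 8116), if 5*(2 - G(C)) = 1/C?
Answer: -1512179/155 ≈ -9756.0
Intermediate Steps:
G(C) = 2 - 1/(5*C)
-((G(31) + (14*(-13))*(-9)) + 8116) = -(((2 - 1/5/31) + (14*(-13))*(-9)) + 8116) = -(((2 - 1/5*1/31) - 182*(-9)) + 8116) = -(((2 - 1/155) + 1638) + 8116) = -((309/155 + 1638) + 8116) = -(254199/155 + 8116) = -1*1512179/155 = -1512179/155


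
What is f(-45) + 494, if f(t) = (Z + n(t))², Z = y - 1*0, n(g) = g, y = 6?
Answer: 2015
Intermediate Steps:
Z = 6 (Z = 6 - 1*0 = 6 + 0 = 6)
f(t) = (6 + t)²
f(-45) + 494 = (6 - 45)² + 494 = (-39)² + 494 = 1521 + 494 = 2015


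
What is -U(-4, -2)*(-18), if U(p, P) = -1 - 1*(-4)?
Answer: 54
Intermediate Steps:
U(p, P) = 3 (U(p, P) = -1 + 4 = 3)
-U(-4, -2)*(-18) = -1*3*(-18) = -3*(-18) = 54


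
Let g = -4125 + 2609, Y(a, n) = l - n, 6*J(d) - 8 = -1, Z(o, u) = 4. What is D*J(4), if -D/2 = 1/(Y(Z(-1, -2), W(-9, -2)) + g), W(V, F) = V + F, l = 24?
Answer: 7/4443 ≈ 0.0015755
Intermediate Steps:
W(V, F) = F + V
J(d) = 7/6 (J(d) = 4/3 + (⅙)*(-1) = 4/3 - ⅙ = 7/6)
Y(a, n) = 24 - n
g = -1516
D = 2/1481 (D = -2/((24 - (-2 - 9)) - 1516) = -2/((24 - 1*(-11)) - 1516) = -2/((24 + 11) - 1516) = -2/(35 - 1516) = -2/(-1481) = -2*(-1/1481) = 2/1481 ≈ 0.0013504)
D*J(4) = (2/1481)*(7/6) = 7/4443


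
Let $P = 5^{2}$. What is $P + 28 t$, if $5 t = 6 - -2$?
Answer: $\frac{349}{5} \approx 69.8$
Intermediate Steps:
$P = 25$
$t = \frac{8}{5}$ ($t = \frac{6 - -2}{5} = \frac{6 + 2}{5} = \frac{1}{5} \cdot 8 = \frac{8}{5} \approx 1.6$)
$P + 28 t = 25 + 28 \cdot \frac{8}{5} = 25 + \frac{224}{5} = \frac{349}{5}$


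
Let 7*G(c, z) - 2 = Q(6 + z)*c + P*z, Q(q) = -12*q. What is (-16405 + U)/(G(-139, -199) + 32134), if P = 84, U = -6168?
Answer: 158011/113700 ≈ 1.3897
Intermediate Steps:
G(c, z) = 2/7 + 12*z + c*(-72 - 12*z)/7 (G(c, z) = 2/7 + ((-12*(6 + z))*c + 84*z)/7 = 2/7 + ((-72 - 12*z)*c + 84*z)/7 = 2/7 + (c*(-72 - 12*z) + 84*z)/7 = 2/7 + (84*z + c*(-72 - 12*z))/7 = 2/7 + (12*z + c*(-72 - 12*z)/7) = 2/7 + 12*z + c*(-72 - 12*z)/7)
(-16405 + U)/(G(-139, -199) + 32134) = (-16405 - 6168)/((2/7 + 12*(-199) + (12/7)*(-139)*(-6 - 1*(-199))) + 32134) = -22573/((2/7 - 2388 + (12/7)*(-139)*(-6 + 199)) + 32134) = -22573/((2/7 - 2388 + (12/7)*(-139)*193) + 32134) = -22573/((2/7 - 2388 - 321924/7) + 32134) = -22573/(-338638/7 + 32134) = -22573/(-113700/7) = -22573*(-7/113700) = 158011/113700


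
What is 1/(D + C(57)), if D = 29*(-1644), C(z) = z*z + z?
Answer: -1/44370 ≈ -2.2538e-5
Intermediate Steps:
C(z) = z + z² (C(z) = z² + z = z + z²)
D = -47676
1/(D + C(57)) = 1/(-47676 + 57*(1 + 57)) = 1/(-47676 + 57*58) = 1/(-47676 + 3306) = 1/(-44370) = -1/44370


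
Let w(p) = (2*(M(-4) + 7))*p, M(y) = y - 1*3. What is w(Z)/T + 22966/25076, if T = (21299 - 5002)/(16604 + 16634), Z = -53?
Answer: 11483/12538 ≈ 0.91586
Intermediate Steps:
M(y) = -3 + y (M(y) = y - 3 = -3 + y)
T = 16297/33238 ≈ 0.49031
w(p) = 0 (w(p) = (2*((-3 - 4) + 7))*p = (2*(-7 + 7))*p = (2*0)*p = 0*p = 0)
w(Z)/T + 22966/25076 = 0/(16297/33238) + 22966/25076 = 0*(33238/16297) + 22966*(1/25076) = 0 + 11483/12538 = 11483/12538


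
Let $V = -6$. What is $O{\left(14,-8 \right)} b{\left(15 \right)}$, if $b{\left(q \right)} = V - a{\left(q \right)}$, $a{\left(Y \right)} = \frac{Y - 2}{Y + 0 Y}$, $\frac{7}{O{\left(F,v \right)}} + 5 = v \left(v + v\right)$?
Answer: $- \frac{721}{1845} \approx -0.39079$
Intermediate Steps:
$O{\left(F,v \right)} = \frac{7}{-5 + 2 v^{2}}$ ($O{\left(F,v \right)} = \frac{7}{-5 + v \left(v + v\right)} = \frac{7}{-5 + v 2 v} = \frac{7}{-5 + 2 v^{2}}$)
$a{\left(Y \right)} = \frac{-2 + Y}{Y}$ ($a{\left(Y \right)} = \frac{-2 + Y}{Y + 0} = \frac{-2 + Y}{Y}$)
$b{\left(q \right)} = -6 - \frac{-2 + q}{q}$
$O{\left(14,-8 \right)} b{\left(15 \right)} = \frac{7}{-5 + 2 \left(-8\right)^{2}} \left(-7 + \frac{2}{15}\right) = \frac{7}{-5 + 2 \cdot 64} \left(-7 + 2 \cdot \frac{1}{15}\right) = \frac{7}{-5 + 128} \left(-7 + \frac{2}{15}\right) = \frac{7}{123} \left(- \frac{103}{15}\right) = - \frac{721}{1845}$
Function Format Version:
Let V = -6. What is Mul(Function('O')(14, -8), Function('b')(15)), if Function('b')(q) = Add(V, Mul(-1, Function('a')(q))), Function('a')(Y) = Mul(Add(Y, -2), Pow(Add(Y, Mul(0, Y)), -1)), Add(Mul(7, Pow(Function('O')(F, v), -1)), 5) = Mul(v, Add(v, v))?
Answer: Rational(-721, 1845) ≈ -0.39079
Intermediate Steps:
Function('O')(F, v) = Mul(7, Pow(Add(-5, Mul(2, Pow(v, 2))), -1)) (Function('O')(F, v) = Mul(7, Pow(Add(-5, Mul(v, Add(v, v))), -1)) = Mul(7, Pow(Add(-5, Mul(v, Mul(2, v))), -1)) = Mul(7, Pow(Add(-5, Mul(2, Pow(v, 2))), -1)))
Function('a')(Y) = Mul(Pow(Y, -1), Add(-2, Y)) (Function('a')(Y) = Mul(Add(-2, Y), Pow(Add(Y, 0), -1)) = Mul(Add(-2, Y), Pow(Y, -1)) = Mul(Pow(Y, -1), Add(-2, Y)))
Function('b')(q) = Add(-6, Mul(-1, Pow(q, -1), Add(-2, q))) (Function('b')(q) = Add(-6, Mul(-1, Mul(Pow(q, -1), Add(-2, q)))) = Add(-6, Mul(-1, Pow(q, -1), Add(-2, q))))
Mul(Function('O')(14, -8), Function('b')(15)) = Mul(Mul(7, Pow(Add(-5, Mul(2, Pow(-8, 2))), -1)), Add(-7, Mul(2, Pow(15, -1)))) = Mul(Mul(7, Pow(Add(-5, Mul(2, 64)), -1)), Add(-7, Mul(2, Rational(1, 15)))) = Mul(Mul(7, Pow(Add(-5, 128), -1)), Add(-7, Rational(2, 15))) = Mul(Mul(7, Pow(123, -1)), Rational(-103, 15)) = Mul(Mul(7, Rational(1, 123)), Rational(-103, 15)) = Mul(Rational(7, 123), Rational(-103, 15)) = Rational(-721, 1845)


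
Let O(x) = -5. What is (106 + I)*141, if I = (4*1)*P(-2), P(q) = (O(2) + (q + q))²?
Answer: 60630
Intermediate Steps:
P(q) = (-5 + 2*q)² (P(q) = (-5 + (q + q))² = (-5 + 2*q)²)
I = 324 (I = (4*1)*(-5 + 2*(-2))² = 4*(-5 - 4)² = 4*(-9)² = 4*81 = 324)
(106 + I)*141 = (106 + 324)*141 = 430*141 = 60630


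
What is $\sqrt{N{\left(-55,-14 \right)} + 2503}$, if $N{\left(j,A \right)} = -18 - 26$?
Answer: $\sqrt{2459} \approx 49.588$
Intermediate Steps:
$N{\left(j,A \right)} = -44$
$\sqrt{N{\left(-55,-14 \right)} + 2503} = \sqrt{-44 + 2503} = \sqrt{2459}$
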